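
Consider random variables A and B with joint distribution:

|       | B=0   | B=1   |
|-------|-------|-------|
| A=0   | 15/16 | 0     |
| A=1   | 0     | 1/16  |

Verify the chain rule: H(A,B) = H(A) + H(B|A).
Left side:
H(A,B) = -[(15/16)·log₂(15/16) + (1/16)·log₂(1/16)]
  = 0.0873 + 0.2500
  = 0.3373 bits

Right side:
Marginal P(A) (row sums):
  P(A=0) = 15/16 + 0 = 15/16
  P(A=1) = 0 + 1/16 = 1/16
H(A) = -[(15/16)·log₂(15/16) + (1/16)·log₂(1/16)]
  = 0.0873 + 0.2500
  = 0.3373 bits
H(B|A) = -Σ P(A,B)·log₂ P(B|A), where P(B|A) = P(A,B) / P(A)
  (cells with P(A,B) = 0 contribute 0)
  (A=0,B=0): P(B|A) = (15/16)/(15/16) = 1;  -(15/16)·log₂(1) = 0.0000
  (A=1,B=1): P(B|A) = (1/16)/(1/16) = 1;  -(1/16)·log₂(1) = 0.0000
H(B|A) = 0.0000 + 0.0000
  = 0.0000 bits
H(A) + H(B|A) = 0.3373 + 0.0000 = 0.3373 bits

Both sides equal 0.3373 bits, so the chain rule holds ✓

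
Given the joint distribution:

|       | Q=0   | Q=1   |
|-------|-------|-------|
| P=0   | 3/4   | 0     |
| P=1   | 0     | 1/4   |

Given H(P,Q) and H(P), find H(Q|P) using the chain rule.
From the chain rule: H(P,Q) = H(P) + H(Q|P)
Therefore: H(Q|P) = H(P,Q) - H(P)

H(P,Q) = -[(3/4)·log₂(3/4) + (1/4)·log₂(1/4)]
  = 0.3113 + 0.5000
  = 0.8113 bits
Marginal P(P) (row sums):
  P(P=0) = 3/4 + 0 = 3/4
  P(P=1) = 0 + 1/4 = 1/4
H(P) = -[(3/4)·log₂(3/4) + (1/4)·log₂(1/4)]
  = 0.3113 + 0.5000
  = 0.8113 bits

H(Q|P) = 0.8113 - 0.8113 = 0.0000 bits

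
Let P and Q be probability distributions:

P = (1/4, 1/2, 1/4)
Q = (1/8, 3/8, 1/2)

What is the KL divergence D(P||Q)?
D(P||Q) = Σ P(i) log₂(P(i)/Q(i))
  i=0: (1/4) × log₂((1/4)/(1/8)) = (1/4) × log₂(2) = 0.2500
  i=1: (1/2) × log₂((1/2)/(3/8)) = (1/2) × log₂(4/3) = 0.2075
  i=2: (1/4) × log₂((1/4)/(1/2)) = (1/4) × log₂(1/2) = -0.2500
D(P||Q) = 0.2500 + 0.2075 - 0.2500
  = 0.2075 bits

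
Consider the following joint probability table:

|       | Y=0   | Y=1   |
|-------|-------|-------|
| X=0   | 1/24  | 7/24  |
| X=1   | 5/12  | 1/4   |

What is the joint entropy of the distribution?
H(X,Y) = -Σ P(X,Y) log₂ P(X,Y), summed over the non-zero cells:
H(X,Y) = -[(1/24)·log₂(1/24) + (7/24)·log₂(7/24) + (5/12)·log₂(5/12) + (1/4)·log₂(1/4)]
  = 0.1910 + 0.5185 + 0.5263 + 0.5000
  = 1.7358 bits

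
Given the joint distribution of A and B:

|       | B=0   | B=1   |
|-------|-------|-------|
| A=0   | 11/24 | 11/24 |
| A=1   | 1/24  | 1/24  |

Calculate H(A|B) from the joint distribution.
Marginal P(B) (column sums):
  P(B=0) = 11/24 + 1/24 = 1/2
  P(B=1) = 11/24 + 1/24 = 1/2

H(A|B) = -Σ P(A,B)·log₂ P(A|B), where P(A|B) = P(A,B) / P(B)
  (A=0,B=0): P(A|B) = (11/24)/(1/2) = 11/12;  -(11/24)·log₂(11/12) = 0.0575
  (A=0,B=1): P(A|B) = (11/24)/(1/2) = 11/12;  -(11/24)·log₂(11/12) = 0.0575
  (A=1,B=0): P(A|B) = (1/24)/(1/2) = 1/12;  -(1/24)·log₂(1/12) = 0.1494
  (A=1,B=1): P(A|B) = (1/24)/(1/2) = 1/12;  -(1/24)·log₂(1/12) = 0.1494
H(A|B) = 0.0575 + 0.0575 + 0.1494 + 0.1494
  = 0.4138 bits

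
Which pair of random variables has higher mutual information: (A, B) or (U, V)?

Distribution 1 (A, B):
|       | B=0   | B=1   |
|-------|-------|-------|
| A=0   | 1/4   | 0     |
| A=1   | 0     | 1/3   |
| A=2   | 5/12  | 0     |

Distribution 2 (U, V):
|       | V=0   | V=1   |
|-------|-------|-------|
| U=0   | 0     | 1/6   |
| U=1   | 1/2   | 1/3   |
Distribution 1 (A, B):
Marginal P(A) (row sums):
  P(A=0) = 1/4 + 0 = 1/4
  P(A=1) = 0 + 1/3 = 1/3
  P(A=2) = 5/12 + 0 = 5/12
Marginal P(B) (column sums):
  P(B=0) = 1/4 + 0 + 5/12 = 2/3
  P(B=1) = 0 + 1/3 + 0 = 1/3

H(A) = -[(1/4)·log₂(1/4) + (1/3)·log₂(1/3) + (5/12)·log₂(5/12)]
  = 0.5000 + 0.5283 + 0.5263
  = 1.5546 bits
H(B) = -[(2/3)·log₂(2/3) + (1/3)·log₂(1/3)]
  = 0.3900 + 0.5283
  = 0.9183 bits
H(A,B) = -[(1/4)·log₂(1/4) + (1/3)·log₂(1/3) + (5/12)·log₂(5/12)]
  = 0.5000 + 0.5283 + 0.5263
  = 1.5546 bits

I(A;B) = H(A) + H(B) - H(A,B)
  = 1.5546 + 0.9183 - 1.5546
  = 0.9183 bits

Distribution 2 (U, V):
Marginal P(U) (row sums):
  P(U=0) = 0 + 1/6 = 1/6
  P(U=1) = 1/2 + 1/3 = 5/6
Marginal P(V) (column sums):
  P(V=0) = 0 + 1/2 = 1/2
  P(V=1) = 1/6 + 1/3 = 1/2

H(U) = -[(1/6)·log₂(1/6) + (5/6)·log₂(5/6)]
  = 0.4308 + 0.2192
  = 0.6500 bits
H(V) = -[(1/2)·log₂(1/2) + (1/2)·log₂(1/2)]
  = 0.5000 + 0.5000
  = 1.0000 bits
H(U,V) = -[(1/6)·log₂(1/6) + (1/2)·log₂(1/2) + (1/3)·log₂(1/3)]
  = 0.4308 + 0.5000 + 0.5283
  = 1.4591 bits

I(U;V) = H(U) + H(V) - H(U,V)
  = 0.6500 + 1.0000 - 1.4591
  = 0.1909 bits

I(A;B) = 0.9183 bits > I(U;V) = 0.1909 bits, so (A, B) has the higher mutual information (stronger dependence).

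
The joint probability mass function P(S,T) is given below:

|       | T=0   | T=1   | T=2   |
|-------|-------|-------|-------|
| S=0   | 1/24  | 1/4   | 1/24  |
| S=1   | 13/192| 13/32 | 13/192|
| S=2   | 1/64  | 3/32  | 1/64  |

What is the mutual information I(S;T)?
Marginal P(S) (row sums):
  P(S=0) = 1/24 + 1/4 + 1/24 = 1/3
  P(S=1) = 13/192 + 13/32 + 13/192 = 13/24
  P(S=2) = 1/64 + 3/32 + 1/64 = 1/8
Marginal P(T) (column sums):
  P(T=0) = 1/24 + 13/192 + 1/64 = 1/8
  P(T=1) = 1/4 + 13/32 + 3/32 = 3/4
  P(T=2) = 1/24 + 13/192 + 1/64 = 1/8

H(S) = -[(1/3)·log₂(1/3) + (13/24)·log₂(13/24) + (1/8)·log₂(1/8)]
  = 0.5283 + 0.4791 + 0.3750
  = 1.3824 bits
H(T) = -[(1/8)·log₂(1/8) + (3/4)·log₂(3/4) + (1/8)·log₂(1/8)]
  = 0.3750 + 0.3113 + 0.3750
  = 1.0613 bits
H(S,T) = -[(1/24)·log₂(1/24) + (1/4)·log₂(1/4) + (1/24)·log₂(1/24) + (13/192)·log₂(13/192) + (13/32)·log₂(13/32) + (13/192)·log₂(13/192) + (1/64)·log₂(1/64) + (3/32)·log₂(3/32) + (1/64)·log₂(1/64)]
  = 0.1910 + 0.5000 + 0.1910 + 0.2630 + 0.5279 + 0.2630 + 0.0938 + 0.3202 + 0.0938
  = 2.4437 bits

I(S;T) = H(S) + H(T) - H(S,T)
  = 1.3824 + 1.0613 - 2.4437
  = 0.0000 bits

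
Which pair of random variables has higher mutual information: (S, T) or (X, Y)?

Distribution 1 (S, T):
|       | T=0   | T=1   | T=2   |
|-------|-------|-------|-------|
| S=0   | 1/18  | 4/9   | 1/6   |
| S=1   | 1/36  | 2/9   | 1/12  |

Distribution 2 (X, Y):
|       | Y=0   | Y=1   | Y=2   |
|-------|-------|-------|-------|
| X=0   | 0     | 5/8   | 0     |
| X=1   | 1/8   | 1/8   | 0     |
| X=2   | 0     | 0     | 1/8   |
Distribution 1 (S, T):
Marginal P(S) (row sums):
  P(S=0) = 1/18 + 4/9 + 1/6 = 2/3
  P(S=1) = 1/36 + 2/9 + 1/12 = 1/3
Marginal P(T) (column sums):
  P(T=0) = 1/18 + 1/36 = 1/12
  P(T=1) = 4/9 + 2/9 = 2/3
  P(T=2) = 1/6 + 1/12 = 1/4

H(S) = -[(2/3)·log₂(2/3) + (1/3)·log₂(1/3)]
  = 0.3900 + 0.5283
  = 0.9183 bits
H(T) = -[(1/12)·log₂(1/12) + (2/3)·log₂(2/3) + (1/4)·log₂(1/4)]
  = 0.2987 + 0.3900 + 0.5000
  = 1.1887 bits
H(S,T) = -[(1/18)·log₂(1/18) + (4/9)·log₂(4/9) + (1/6)·log₂(1/6) + (1/36)·log₂(1/36) + (2/9)·log₂(2/9) + (1/12)·log₂(1/12)]
  = 0.2317 + 0.5200 + 0.4308 + 0.1436 + 0.4822 + 0.2987
  = 2.1070 bits

I(S;T) = H(S) + H(T) - H(S,T)
  = 0.9183 + 1.1887 - 2.1070
  = 0.0000 bits

Distribution 2 (X, Y):
Marginal P(X) (row sums):
  P(X=0) = 0 + 5/8 + 0 = 5/8
  P(X=1) = 1/8 + 1/8 + 0 = 1/4
  P(X=2) = 0 + 0 + 1/8 = 1/8
Marginal P(Y) (column sums):
  P(Y=0) = 0 + 1/8 + 0 = 1/8
  P(Y=1) = 5/8 + 1/8 + 0 = 3/4
  P(Y=2) = 0 + 0 + 1/8 = 1/8

H(X) = -[(5/8)·log₂(5/8) + (1/4)·log₂(1/4) + (1/8)·log₂(1/8)]
  = 0.4238 + 0.5000 + 0.3750
  = 1.2988 bits
H(Y) = -[(1/8)·log₂(1/8) + (3/4)·log₂(3/4) + (1/8)·log₂(1/8)]
  = 0.3750 + 0.3113 + 0.3750
  = 1.0613 bits
H(X,Y) = -[(5/8)·log₂(5/8) + (1/8)·log₂(1/8) + (1/8)·log₂(1/8) + (1/8)·log₂(1/8)]
  = 0.4238 + 0.3750 + 0.3750 + 0.3750
  = 1.5488 bits

I(X;Y) = H(X) + H(Y) - H(X,Y)
  = 1.2988 + 1.0613 - 1.5488
  = 0.8113 bits

I(X;Y) = 0.8113 bits > I(S;T) = 0.0000 bits, so (X, Y) has the higher mutual information (stronger dependence).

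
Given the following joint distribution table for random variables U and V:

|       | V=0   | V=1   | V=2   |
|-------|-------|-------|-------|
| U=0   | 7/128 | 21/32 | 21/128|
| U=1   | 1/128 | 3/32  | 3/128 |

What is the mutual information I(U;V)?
Marginal P(U) (row sums):
  P(U=0) = 7/128 + 21/32 + 21/128 = 7/8
  P(U=1) = 1/128 + 3/32 + 3/128 = 1/8
Marginal P(V) (column sums):
  P(V=0) = 7/128 + 1/128 = 1/16
  P(V=1) = 21/32 + 3/32 = 3/4
  P(V=2) = 21/128 + 3/128 = 3/16

H(U) = -[(7/8)·log₂(7/8) + (1/8)·log₂(1/8)]
  = 0.1686 + 0.3750
  = 0.5436 bits
H(V) = -[(1/16)·log₂(1/16) + (3/4)·log₂(3/4) + (3/16)·log₂(3/16)]
  = 0.2500 + 0.3113 + 0.4528
  = 1.0141 bits
H(U,V) = -[(7/128)·log₂(7/128) + (21/32)·log₂(21/32) + (21/128)·log₂(21/128) + (1/128)·log₂(1/128) + (3/32)·log₂(3/32) + (3/128)·log₂(3/128)]
  = 0.2293 + 0.3988 + 0.4278 + 0.0547 + 0.3202 + 0.1269
  = 1.5577 bits

I(U;V) = H(U) + H(V) - H(U,V)
  = 0.5436 + 1.0141 - 1.5577
  = 0.0000 bits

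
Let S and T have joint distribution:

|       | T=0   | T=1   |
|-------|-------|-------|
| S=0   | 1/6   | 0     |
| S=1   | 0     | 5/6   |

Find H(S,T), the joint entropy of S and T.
H(S,T) = -Σ P(S,T) log₂ P(S,T), summed over the non-zero cells:
H(S,T) = -[(1/6)·log₂(1/6) + (5/6)·log₂(5/6)]
  = 0.4308 + 0.2192
  = 0.6500 bits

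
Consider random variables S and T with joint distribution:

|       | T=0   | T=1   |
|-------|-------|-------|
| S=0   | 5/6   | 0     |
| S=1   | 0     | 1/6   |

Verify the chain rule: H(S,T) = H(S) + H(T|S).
Left side:
H(S,T) = -[(5/6)·log₂(5/6) + (1/6)·log₂(1/6)]
  = 0.2192 + 0.4308
  = 0.6500 bits

Right side:
Marginal P(S) (row sums):
  P(S=0) = 5/6 + 0 = 5/6
  P(S=1) = 0 + 1/6 = 1/6
H(S) = -[(5/6)·log₂(5/6) + (1/6)·log₂(1/6)]
  = 0.2192 + 0.4308
  = 0.6500 bits
H(T|S) = -Σ P(S,T)·log₂ P(T|S), where P(T|S) = P(S,T) / P(S)
  (cells with P(S,T) = 0 contribute 0)
  (S=0,T=0): P(T|S) = (5/6)/(5/6) = 1;  -(5/6)·log₂(1) = 0.0000
  (S=1,T=1): P(T|S) = (1/6)/(1/6) = 1;  -(1/6)·log₂(1) = 0.0000
H(T|S) = 0.0000 + 0.0000
  = 0.0000 bits
H(S) + H(T|S) = 0.6500 + 0.0000 = 0.6500 bits

Both sides equal 0.6500 bits, so the chain rule holds ✓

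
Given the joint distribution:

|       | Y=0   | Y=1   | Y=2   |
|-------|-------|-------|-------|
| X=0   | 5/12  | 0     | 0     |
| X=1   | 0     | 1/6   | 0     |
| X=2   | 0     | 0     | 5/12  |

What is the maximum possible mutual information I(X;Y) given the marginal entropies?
The upper bound on mutual information is I(X;Y) ≤ min(H(X), H(Y)).

Marginal P(X) (row sums):
  P(X=0) = 5/12 + 0 + 0 = 5/12
  P(X=1) = 0 + 1/6 + 0 = 1/6
  P(X=2) = 0 + 0 + 5/12 = 5/12
Marginal P(Y) (column sums):
  P(Y=0) = 5/12 + 0 + 0 = 5/12
  P(Y=1) = 0 + 1/6 + 0 = 1/6
  P(Y=2) = 0 + 0 + 5/12 = 5/12

H(X) = -[(5/12)·log₂(5/12) + (1/6)·log₂(1/6) + (5/12)·log₂(5/12)]
  = 0.5263 + 0.4308 + 0.5263
  = 1.4834 bits
H(Y) = -[(5/12)·log₂(5/12) + (1/6)·log₂(1/6) + (5/12)·log₂(5/12)]
  = 0.5263 + 0.4308 + 0.5263
  = 1.4834 bits

Maximum possible I(X;Y) = min(1.4834, 1.4834) = 1.4834 bits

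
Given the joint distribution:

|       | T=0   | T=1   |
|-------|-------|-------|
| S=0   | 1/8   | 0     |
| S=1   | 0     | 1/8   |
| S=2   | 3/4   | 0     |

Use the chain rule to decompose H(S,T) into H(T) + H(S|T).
By the chain rule: H(S,T) = H(T) + H(S|T)

Marginal P(T) (column sums):
  P(T=0) = 1/8 + 0 + 3/4 = 7/8
  P(T=1) = 0 + 1/8 + 0 = 1/8
H(T) = -[(7/8)·log₂(7/8) + (1/8)·log₂(1/8)]
  = 0.1686 + 0.3750
  = 0.5436 bits
H(S|T) = -Σ P(S,T)·log₂ P(S|T), where P(S|T) = P(S,T) / P(T)
  (cells with P(S,T) = 0 contribute 0)
  (S=0,T=0): P(S|T) = (1/8)/(7/8) = 1/7;  -(1/8)·log₂(1/7) = 0.3509
  (S=1,T=1): P(S|T) = (1/8)/(1/8) = 1;  -(1/8)·log₂(1) = 0.0000
  (S=2,T=0): P(S|T) = (3/4)/(7/8) = 6/7;  -(3/4)·log₂(6/7) = 0.1668
H(S|T) = 0.3509 + 0.0000 + 0.1668
  = 0.5177 bits

H(S,T) = H(T) + H(S|T) = 0.5436 + 0.5177 = 1.0613 bits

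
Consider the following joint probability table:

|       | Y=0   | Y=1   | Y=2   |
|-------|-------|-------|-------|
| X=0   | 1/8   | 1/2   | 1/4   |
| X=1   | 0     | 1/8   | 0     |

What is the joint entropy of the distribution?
H(X,Y) = -Σ P(X,Y) log₂ P(X,Y), summed over the non-zero cells:
H(X,Y) = -[(1/8)·log₂(1/8) + (1/2)·log₂(1/2) + (1/4)·log₂(1/4) + (1/8)·log₂(1/8)]
  = 0.3750 + 0.5000 + 0.5000 + 0.3750
  = 1.7500 bits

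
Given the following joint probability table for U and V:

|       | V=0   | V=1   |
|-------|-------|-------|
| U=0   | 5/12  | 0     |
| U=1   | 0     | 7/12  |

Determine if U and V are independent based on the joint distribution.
Marginal P(U) (row sums):
  P(U=0) = 5/12 + 0 = 5/12
  P(U=1) = 0 + 7/12 = 7/12
Marginal P(V) (column sums):
  P(V=0) = 5/12 + 0 = 5/12
  P(V=1) = 0 + 7/12 = 7/12

U and V are independent iff P(U=i,V=j) = P(U=i)·P(V=j) for every cell.
  P(U=0)·P(V=0) = 5/12 × 5/12 = 25/144, but P(U=0,V=0) = 5/12 ✗

No, U and V are not independent. Quantitatively, I(U;V) > 0:

H(U) = -[(5/12)·log₂(5/12) + (7/12)·log₂(7/12)]
  = 0.5263 + 0.4536
  = 0.9799 bits
H(V) = -[(5/12)·log₂(5/12) + (7/12)·log₂(7/12)]
  = 0.5263 + 0.4536
  = 0.9799 bits
H(U,V) = -[(5/12)·log₂(5/12) + (7/12)·log₂(7/12)]
  = 0.5263 + 0.4536
  = 0.9799 bits
I(U;V) = H(U) + H(V) - H(U,V) = 0.9799 + 0.9799 - 0.9799 = 0.9799 bits > 0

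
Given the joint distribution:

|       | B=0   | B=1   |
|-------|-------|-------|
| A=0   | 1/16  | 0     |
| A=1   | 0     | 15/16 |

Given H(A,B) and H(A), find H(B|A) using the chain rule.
From the chain rule: H(A,B) = H(A) + H(B|A)
Therefore: H(B|A) = H(A,B) - H(A)

H(A,B) = -[(1/16)·log₂(1/16) + (15/16)·log₂(15/16)]
  = 0.2500 + 0.0873
  = 0.3373 bits
Marginal P(A) (row sums):
  P(A=0) = 1/16 + 0 = 1/16
  P(A=1) = 0 + 15/16 = 15/16
H(A) = -[(1/16)·log₂(1/16) + (15/16)·log₂(15/16)]
  = 0.2500 + 0.0873
  = 0.3373 bits

H(B|A) = 0.3373 - 0.3373 = 0.0000 bits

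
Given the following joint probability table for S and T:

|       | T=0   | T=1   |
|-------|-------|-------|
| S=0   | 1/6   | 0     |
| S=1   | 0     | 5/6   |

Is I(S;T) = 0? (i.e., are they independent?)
Marginal P(S) (row sums):
  P(S=0) = 1/6 + 0 = 1/6
  P(S=1) = 0 + 5/6 = 5/6
Marginal P(T) (column sums):
  P(T=0) = 1/6 + 0 = 1/6
  P(T=1) = 0 + 5/6 = 5/6

S and T are independent iff P(S=i,T=j) = P(S=i)·P(T=j) for every cell.
  P(S=0)·P(T=0) = 1/6 × 1/6 = 1/36, but P(S=0,T=0) = 1/6 ✗

No, S and T are not independent. Quantitatively, I(S;T) > 0:

H(S) = -[(1/6)·log₂(1/6) + (5/6)·log₂(5/6)]
  = 0.4308 + 0.2192
  = 0.6500 bits
H(T) = -[(1/6)·log₂(1/6) + (5/6)·log₂(5/6)]
  = 0.4308 + 0.2192
  = 0.6500 bits
H(S,T) = -[(1/6)·log₂(1/6) + (5/6)·log₂(5/6)]
  = 0.4308 + 0.2192
  = 0.6500 bits
I(S;T) = H(S) + H(T) - H(S,T) = 0.6500 + 0.6500 - 0.6500 = 0.6500 bits > 0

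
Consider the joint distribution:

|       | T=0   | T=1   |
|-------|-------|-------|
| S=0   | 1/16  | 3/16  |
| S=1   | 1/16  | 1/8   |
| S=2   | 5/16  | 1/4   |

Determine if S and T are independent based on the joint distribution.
Marginal P(S) (row sums):
  P(S=0) = 1/16 + 3/16 = 1/4
  P(S=1) = 1/16 + 1/8 = 3/16
  P(S=2) = 5/16 + 1/4 = 9/16
Marginal P(T) (column sums):
  P(T=0) = 1/16 + 1/16 + 5/16 = 7/16
  P(T=1) = 3/16 + 1/8 + 1/4 = 9/16

S and T are independent iff P(S=i,T=j) = P(S=i)·P(T=j) for every cell.
  P(S=0)·P(T=0) = 1/4 × 7/16 = 7/64, but P(S=0,T=0) = 1/16 ✗

No, S and T are not independent. Quantitatively, I(S;T) > 0:

H(S) = -[(1/4)·log₂(1/4) + (3/16)·log₂(3/16) + (9/16)·log₂(9/16)]
  = 0.5000 + 0.4528 + 0.4669
  = 1.4197 bits
H(T) = -[(7/16)·log₂(7/16) + (9/16)·log₂(9/16)]
  = 0.5218 + 0.4669
  = 0.9887 bits
H(S,T) = -[(1/16)·log₂(1/16) + (3/16)·log₂(3/16) + (1/16)·log₂(1/16) + (1/8)·log₂(1/8) + (5/16)·log₂(5/16) + (1/4)·log₂(1/4)]
  = 0.2500 + 0.4528 + 0.2500 + 0.3750 + 0.5244 + 0.5000
  = 2.3522 bits
I(S;T) = H(S) + H(T) - H(S,T) = 1.4197 + 0.9887 - 2.3522 = 0.0562 bits > 0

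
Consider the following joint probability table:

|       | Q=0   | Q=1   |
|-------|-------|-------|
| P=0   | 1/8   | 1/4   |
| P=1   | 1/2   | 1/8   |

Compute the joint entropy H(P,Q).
H(P,Q) = -Σ P(P,Q) log₂ P(P,Q), summed over the non-zero cells:
H(P,Q) = -[(1/8)·log₂(1/8) + (1/4)·log₂(1/4) + (1/2)·log₂(1/2) + (1/8)·log₂(1/8)]
  = 0.3750 + 0.5000 + 0.5000 + 0.3750
  = 1.7500 bits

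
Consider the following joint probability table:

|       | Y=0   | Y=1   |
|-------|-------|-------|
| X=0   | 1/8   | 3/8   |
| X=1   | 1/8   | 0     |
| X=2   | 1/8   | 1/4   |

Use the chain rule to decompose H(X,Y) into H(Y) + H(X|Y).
By the chain rule: H(X,Y) = H(Y) + H(X|Y)

Marginal P(Y) (column sums):
  P(Y=0) = 1/8 + 1/8 + 1/8 = 3/8
  P(Y=1) = 3/8 + 0 + 1/4 = 5/8
H(Y) = -[(3/8)·log₂(3/8) + (5/8)·log₂(5/8)]
  = 0.5306 + 0.4238
  = 0.9544 bits
H(X|Y) = -Σ P(X,Y)·log₂ P(X|Y), where P(X|Y) = P(X,Y) / P(Y)
  (cells with P(X,Y) = 0 contribute 0)
  (X=0,Y=0): P(X|Y) = (1/8)/(3/8) = 1/3;  -(1/8)·log₂(1/3) = 0.1981
  (X=0,Y=1): P(X|Y) = (3/8)/(5/8) = 3/5;  -(3/8)·log₂(3/5) = 0.2764
  (X=1,Y=0): P(X|Y) = (1/8)/(3/8) = 1/3;  -(1/8)·log₂(1/3) = 0.1981
  (X=2,Y=0): P(X|Y) = (1/8)/(3/8) = 1/3;  -(1/8)·log₂(1/3) = 0.1981
  (X=2,Y=1): P(X|Y) = (1/4)/(5/8) = 2/5;  -(1/4)·log₂(2/5) = 0.3305
H(X|Y) = 0.1981 + 0.2764 + 0.1981 + 0.1981 + 0.3305
  = 1.2012 bits

H(X,Y) = H(Y) + H(X|Y) = 0.9544 + 1.2012 = 2.1556 bits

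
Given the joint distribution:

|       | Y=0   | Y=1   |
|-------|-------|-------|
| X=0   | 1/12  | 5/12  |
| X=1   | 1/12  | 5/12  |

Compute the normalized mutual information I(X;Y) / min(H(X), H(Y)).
Marginal P(X) (row sums):
  P(X=0) = 1/12 + 5/12 = 1/2
  P(X=1) = 1/12 + 5/12 = 1/2
Marginal P(Y) (column sums):
  P(Y=0) = 1/12 + 1/12 = 1/6
  P(Y=1) = 5/12 + 5/12 = 5/6

H(X) = -[(1/2)·log₂(1/2) + (1/2)·log₂(1/2)]
  = 0.5000 + 0.5000
  = 1.0000 bits
H(Y) = -[(1/6)·log₂(1/6) + (5/6)·log₂(5/6)]
  = 0.4308 + 0.2192
  = 0.6500 bits
H(X,Y) = -[(1/12)·log₂(1/12) + (5/12)·log₂(5/12) + (1/12)·log₂(1/12) + (5/12)·log₂(5/12)]
  = 0.2987 + 0.5263 + 0.2987 + 0.5263
  = 1.6500 bits

I(X;Y) = H(X) + H(Y) - H(X,Y)
  = 1.0000 + 0.6500 - 1.6500
  = 0.0000 bits

min(H(X), H(Y)) = min(1.0000, 0.6500) = 0.6500 bits
Normalized MI = 0.0000 / 0.6500 = 0.0000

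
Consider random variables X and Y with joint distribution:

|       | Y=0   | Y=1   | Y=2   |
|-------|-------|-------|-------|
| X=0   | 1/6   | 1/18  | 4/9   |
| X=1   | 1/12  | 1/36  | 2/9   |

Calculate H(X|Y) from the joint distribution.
Marginal P(Y) (column sums):
  P(Y=0) = 1/6 + 1/12 = 1/4
  P(Y=1) = 1/18 + 1/36 = 1/12
  P(Y=2) = 4/9 + 2/9 = 2/3

H(X|Y) = -Σ P(X,Y)·log₂ P(X|Y), where P(X|Y) = P(X,Y) / P(Y)
  (X=0,Y=0): P(X|Y) = (1/6)/(1/4) = 2/3;  -(1/6)·log₂(2/3) = 0.0975
  (X=0,Y=1): P(X|Y) = (1/18)/(1/12) = 2/3;  -(1/18)·log₂(2/3) = 0.0325
  (X=0,Y=2): P(X|Y) = (4/9)/(2/3) = 2/3;  -(4/9)·log₂(2/3) = 0.2600
  (X=1,Y=0): P(X|Y) = (1/12)/(1/4) = 1/3;  -(1/12)·log₂(1/3) = 0.1321
  (X=1,Y=1): P(X|Y) = (1/36)/(1/12) = 1/3;  -(1/36)·log₂(1/3) = 0.0440
  (X=1,Y=2): P(X|Y) = (2/9)/(2/3) = 1/3;  -(2/9)·log₂(1/3) = 0.3522
H(X|Y) = 0.0975 + 0.0325 + 0.2600 + 0.1321 + 0.0440 + 0.3522
  = 0.9183 bits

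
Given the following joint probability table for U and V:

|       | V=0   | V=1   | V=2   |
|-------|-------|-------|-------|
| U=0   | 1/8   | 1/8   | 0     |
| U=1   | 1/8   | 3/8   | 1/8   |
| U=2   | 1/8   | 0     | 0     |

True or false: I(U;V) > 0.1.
Marginal P(U) (row sums):
  P(U=0) = 1/8 + 1/8 + 0 = 1/4
  P(U=1) = 1/8 + 3/8 + 1/8 = 5/8
  P(U=2) = 1/8 + 0 + 0 = 1/8
Marginal P(V) (column sums):
  P(V=0) = 1/8 + 1/8 + 1/8 = 3/8
  P(V=1) = 1/8 + 3/8 + 0 = 1/2
  P(V=2) = 0 + 1/8 + 0 = 1/8

H(U) = -[(1/4)·log₂(1/4) + (5/8)·log₂(5/8) + (1/8)·log₂(1/8)]
  = 0.5000 + 0.4238 + 0.3750
  = 1.2988 bits
H(V) = -[(3/8)·log₂(3/8) + (1/2)·log₂(1/2) + (1/8)·log₂(1/8)]
  = 0.5306 + 0.5000 + 0.3750
  = 1.4056 bits
H(U,V) = -[(1/8)·log₂(1/8) + (1/8)·log₂(1/8) + (1/8)·log₂(1/8) + (3/8)·log₂(3/8) + (1/8)·log₂(1/8) + (1/8)·log₂(1/8)]
  = 0.3750 + 0.3750 + 0.3750 + 0.5306 + 0.3750 + 0.3750
  = 2.4056 bits

I(U;V) = H(U) + H(V) - H(U,V)
  = 1.2988 + 1.4056 - 2.4056
  = 0.2988 bits

True. I(U;V) = 0.2988 bits, which is > 0.1 bits.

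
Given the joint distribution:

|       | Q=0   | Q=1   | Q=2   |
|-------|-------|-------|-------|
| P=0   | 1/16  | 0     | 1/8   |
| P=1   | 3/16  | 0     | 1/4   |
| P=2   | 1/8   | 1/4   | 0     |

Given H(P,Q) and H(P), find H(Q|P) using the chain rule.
From the chain rule: H(P,Q) = H(P) + H(Q|P)
Therefore: H(Q|P) = H(P,Q) - H(P)

H(P,Q) = -[(1/16)·log₂(1/16) + (1/8)·log₂(1/8) + (3/16)·log₂(3/16) + (1/4)·log₂(1/4) + (1/8)·log₂(1/8) + (1/4)·log₂(1/4)]
  = 0.2500 + 0.3750 + 0.4528 + 0.5000 + 0.3750 + 0.5000
  = 2.4528 bits
Marginal P(P) (row sums):
  P(P=0) = 1/16 + 0 + 1/8 = 3/16
  P(P=1) = 3/16 + 0 + 1/4 = 7/16
  P(P=2) = 1/8 + 1/4 + 0 = 3/8
H(P) = -[(3/16)·log₂(3/16) + (7/16)·log₂(7/16) + (3/8)·log₂(3/8)]
  = 0.4528 + 0.5218 + 0.5306
  = 1.5052 bits

H(Q|P) = 2.4528 - 1.5052 = 0.9476 bits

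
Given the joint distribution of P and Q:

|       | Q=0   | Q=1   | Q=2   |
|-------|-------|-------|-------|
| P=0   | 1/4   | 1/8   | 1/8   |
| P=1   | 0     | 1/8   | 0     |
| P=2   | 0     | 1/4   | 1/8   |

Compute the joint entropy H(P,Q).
H(P,Q) = -Σ P(P,Q) log₂ P(P,Q), summed over the non-zero cells:
H(P,Q) = -[(1/4)·log₂(1/4) + (1/8)·log₂(1/8) + (1/8)·log₂(1/8) + (1/8)·log₂(1/8) + (1/4)·log₂(1/4) + (1/8)·log₂(1/8)]
  = 0.5000 + 0.3750 + 0.3750 + 0.3750 + 0.5000 + 0.3750
  = 2.5000 bits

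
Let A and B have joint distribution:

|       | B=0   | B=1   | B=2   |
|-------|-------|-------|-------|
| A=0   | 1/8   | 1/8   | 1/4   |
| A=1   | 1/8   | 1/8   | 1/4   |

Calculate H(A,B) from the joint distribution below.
H(A,B) = -Σ P(A,B) log₂ P(A,B), summed over the non-zero cells:
H(A,B) = -[(1/8)·log₂(1/8) + (1/8)·log₂(1/8) + (1/4)·log₂(1/4) + (1/8)·log₂(1/8) + (1/8)·log₂(1/8) + (1/4)·log₂(1/4)]
  = 0.3750 + 0.3750 + 0.5000 + 0.3750 + 0.3750 + 0.5000
  = 2.5000 bits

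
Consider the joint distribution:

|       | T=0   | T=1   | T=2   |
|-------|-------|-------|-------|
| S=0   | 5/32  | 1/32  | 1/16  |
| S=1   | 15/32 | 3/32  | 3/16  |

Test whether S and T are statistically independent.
Marginal P(S) (row sums):
  P(S=0) = 5/32 + 1/32 + 1/16 = 1/4
  P(S=1) = 15/32 + 3/32 + 3/16 = 3/4
Marginal P(T) (column sums):
  P(T=0) = 5/32 + 15/32 = 5/8
  P(T=1) = 1/32 + 3/32 = 1/8
  P(T=2) = 1/16 + 3/16 = 1/4

S and T are independent iff P(S=i,T=j) = P(S=i)·P(T=j) for every cell.
  P(S=0)·P(T=0) = 1/4 × 5/8 = 5/32 = P(S=0,T=0) ✓
  P(S=0)·P(T=1) = 1/4 × 1/8 = 1/32 = P(S=0,T=1) ✓
  P(S=0)·P(T=2) = 1/4 × 1/4 = 1/16 = P(S=0,T=2) ✓
  P(S=1)·P(T=0) = 3/4 × 5/8 = 15/32 = P(S=1,T=0) ✓
  P(S=1)·P(T=1) = 3/4 × 1/8 = 3/32 = P(S=1,T=1) ✓
  P(S=1)·P(T=2) = 3/4 × 1/4 = 3/16 = P(S=1,T=2) ✓

Yes, S and T are independent: every cell factors, so I(S;T) = 0 bits.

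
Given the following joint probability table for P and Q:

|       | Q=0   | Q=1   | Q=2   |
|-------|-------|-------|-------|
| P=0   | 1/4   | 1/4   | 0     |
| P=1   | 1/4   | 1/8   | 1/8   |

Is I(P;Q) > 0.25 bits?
Marginal P(P) (row sums):
  P(P=0) = 1/4 + 1/4 + 0 = 1/2
  P(P=1) = 1/4 + 1/8 + 1/8 = 1/2
Marginal P(Q) (column sums):
  P(Q=0) = 1/4 + 1/4 = 1/2
  P(Q=1) = 1/4 + 1/8 = 3/8
  P(Q=2) = 0 + 1/8 = 1/8

H(P) = -[(1/2)·log₂(1/2) + (1/2)·log₂(1/2)]
  = 0.5000 + 0.5000
  = 1.0000 bits
H(Q) = -[(1/2)·log₂(1/2) + (3/8)·log₂(3/8) + (1/8)·log₂(1/8)]
  = 0.5000 + 0.5306 + 0.3750
  = 1.4056 bits
H(P,Q) = -[(1/4)·log₂(1/4) + (1/4)·log₂(1/4) + (1/4)·log₂(1/4) + (1/8)·log₂(1/8) + (1/8)·log₂(1/8)]
  = 0.5000 + 0.5000 + 0.5000 + 0.3750 + 0.3750
  = 2.2500 bits

I(P;Q) = H(P) + H(Q) - H(P,Q)
  = 1.0000 + 1.4056 - 2.2500
  = 0.1556 bits

No. I(P;Q) = 0.1556 bits, which is ≤ 0.25 bits.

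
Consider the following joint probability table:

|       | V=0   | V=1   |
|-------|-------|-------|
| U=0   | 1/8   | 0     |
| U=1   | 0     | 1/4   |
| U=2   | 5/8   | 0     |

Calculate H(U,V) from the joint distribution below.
H(U,V) = -Σ P(U,V) log₂ P(U,V), summed over the non-zero cells:
H(U,V) = -[(1/8)·log₂(1/8) + (1/4)·log₂(1/4) + (5/8)·log₂(5/8)]
  = 0.3750 + 0.5000 + 0.4238
  = 1.2988 bits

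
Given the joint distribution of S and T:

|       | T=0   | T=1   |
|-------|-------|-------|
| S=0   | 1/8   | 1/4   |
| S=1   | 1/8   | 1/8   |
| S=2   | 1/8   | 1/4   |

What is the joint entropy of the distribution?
H(S,T) = -Σ P(S,T) log₂ P(S,T), summed over the non-zero cells:
H(S,T) = -[(1/8)·log₂(1/8) + (1/4)·log₂(1/4) + (1/8)·log₂(1/8) + (1/8)·log₂(1/8) + (1/8)·log₂(1/8) + (1/4)·log₂(1/4)]
  = 0.3750 + 0.5000 + 0.3750 + 0.3750 + 0.3750 + 0.5000
  = 2.5000 bits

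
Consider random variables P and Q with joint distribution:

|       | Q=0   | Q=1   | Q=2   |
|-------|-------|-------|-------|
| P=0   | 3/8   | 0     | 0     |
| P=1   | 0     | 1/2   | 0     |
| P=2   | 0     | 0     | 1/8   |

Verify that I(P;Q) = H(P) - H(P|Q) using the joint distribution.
Left side, from I(P;Q) = H(P) + H(Q) - H(P,Q):
Marginal P(P) (row sums):
  P(P=0) = 3/8 + 0 + 0 = 3/8
  P(P=1) = 0 + 1/2 + 0 = 1/2
  P(P=2) = 0 + 0 + 1/8 = 1/8
Marginal P(Q) (column sums):
  P(Q=0) = 3/8 + 0 + 0 = 3/8
  P(Q=1) = 0 + 1/2 + 0 = 1/2
  P(Q=2) = 0 + 0 + 1/8 = 1/8

H(P) = -[(3/8)·log₂(3/8) + (1/2)·log₂(1/2) + (1/8)·log₂(1/8)]
  = 0.5306 + 0.5000 + 0.3750
  = 1.4056 bits
H(Q) = -[(3/8)·log₂(3/8) + (1/2)·log₂(1/2) + (1/8)·log₂(1/8)]
  = 0.5306 + 0.5000 + 0.3750
  = 1.4056 bits
H(P,Q) = -[(3/8)·log₂(3/8) + (1/2)·log₂(1/2) + (1/8)·log₂(1/8)]
  = 0.5306 + 0.5000 + 0.3750
  = 1.4056 bits

I(P;Q) = H(P) + H(Q) - H(P,Q)
  = 1.4056 + 1.4056 - 1.4056
  = 1.4056 bits

Right side, with H(P|Q) computed directly from the conditional probabilities:
H(P|Q) = -Σ P(P,Q)·log₂ P(P|Q), where P(P|Q) = P(P,Q) / P(Q)
  (cells with P(P,Q) = 0 contribute 0)
  (P=0,Q=0): P(P|Q) = (3/8)/(3/8) = 1;  -(3/8)·log₂(1) = 0.0000
  (P=1,Q=1): P(P|Q) = (1/2)/(1/2) = 1;  -(1/2)·log₂(1) = 0.0000
  (P=2,Q=2): P(P|Q) = (1/8)/(1/8) = 1;  -(1/8)·log₂(1) = 0.0000
H(P|Q) = 0.0000 + 0.0000 + 0.0000
  = 0.0000 bits
H(P) - H(P|Q) = 1.4056 - 0.0000 = 1.4056 bits

Both sides equal 1.4056 bits, so I(P;Q) = H(P) - H(P|Q) ✓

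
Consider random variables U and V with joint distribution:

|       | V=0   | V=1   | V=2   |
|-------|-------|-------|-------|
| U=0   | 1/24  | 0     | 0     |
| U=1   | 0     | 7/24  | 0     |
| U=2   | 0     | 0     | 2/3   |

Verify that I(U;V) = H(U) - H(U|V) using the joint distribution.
Left side, from I(U;V) = H(U) + H(V) - H(U,V):
Marginal P(U) (row sums):
  P(U=0) = 1/24 + 0 + 0 = 1/24
  P(U=1) = 0 + 7/24 + 0 = 7/24
  P(U=2) = 0 + 0 + 2/3 = 2/3
Marginal P(V) (column sums):
  P(V=0) = 1/24 + 0 + 0 = 1/24
  P(V=1) = 0 + 7/24 + 0 = 7/24
  P(V=2) = 0 + 0 + 2/3 = 2/3

H(U) = -[(1/24)·log₂(1/24) + (7/24)·log₂(7/24) + (2/3)·log₂(2/3)]
  = 0.1910 + 0.5185 + 0.3900
  = 1.0995 bits
H(V) = -[(1/24)·log₂(1/24) + (7/24)·log₂(7/24) + (2/3)·log₂(2/3)]
  = 0.1910 + 0.5185 + 0.3900
  = 1.0995 bits
H(U,V) = -[(1/24)·log₂(1/24) + (7/24)·log₂(7/24) + (2/3)·log₂(2/3)]
  = 0.1910 + 0.5185 + 0.3900
  = 1.0995 bits

I(U;V) = H(U) + H(V) - H(U,V)
  = 1.0995 + 1.0995 - 1.0995
  = 1.0995 bits

Right side, with H(U|V) computed directly from the conditional probabilities:
H(U|V) = -Σ P(U,V)·log₂ P(U|V), where P(U|V) = P(U,V) / P(V)
  (cells with P(U,V) = 0 contribute 0)
  (U=0,V=0): P(U|V) = (1/24)/(1/24) = 1;  -(1/24)·log₂(1) = 0.0000
  (U=1,V=1): P(U|V) = (7/24)/(7/24) = 1;  -(7/24)·log₂(1) = 0.0000
  (U=2,V=2): P(U|V) = (2/3)/(2/3) = 1;  -(2/3)·log₂(1) = 0.0000
H(U|V) = 0.0000 + 0.0000 + 0.0000
  = 0.0000 bits
H(U) - H(U|V) = 1.0995 - 0.0000 = 1.0995 bits

Both sides equal 1.0995 bits, so I(U;V) = H(U) - H(U|V) ✓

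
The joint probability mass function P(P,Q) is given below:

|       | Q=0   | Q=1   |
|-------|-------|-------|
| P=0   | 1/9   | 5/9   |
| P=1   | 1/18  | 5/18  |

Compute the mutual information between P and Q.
Marginal P(P) (row sums):
  P(P=0) = 1/9 + 5/9 = 2/3
  P(P=1) = 1/18 + 5/18 = 1/3
Marginal P(Q) (column sums):
  P(Q=0) = 1/9 + 1/18 = 1/6
  P(Q=1) = 5/9 + 5/18 = 5/6

H(P) = -[(2/3)·log₂(2/3) + (1/3)·log₂(1/3)]
  = 0.3900 + 0.5283
  = 0.9183 bits
H(Q) = -[(1/6)·log₂(1/6) + (5/6)·log₂(5/6)]
  = 0.4308 + 0.2192
  = 0.6500 bits
H(P,Q) = -[(1/9)·log₂(1/9) + (5/9)·log₂(5/9) + (1/18)·log₂(1/18) + (5/18)·log₂(5/18)]
  = 0.3522 + 0.4711 + 0.2317 + 0.5133
  = 1.5683 bits

I(P;Q) = H(P) + H(Q) - H(P,Q)
  = 0.9183 + 0.6500 - 1.5683
  = 0.0000 bits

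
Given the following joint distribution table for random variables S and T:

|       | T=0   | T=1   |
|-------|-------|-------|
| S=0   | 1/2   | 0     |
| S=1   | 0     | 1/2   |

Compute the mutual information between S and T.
Marginal P(S) (row sums):
  P(S=0) = 1/2 + 0 = 1/2
  P(S=1) = 0 + 1/2 = 1/2
Marginal P(T) (column sums):
  P(T=0) = 1/2 + 0 = 1/2
  P(T=1) = 0 + 1/2 = 1/2

H(S) = -[(1/2)·log₂(1/2) + (1/2)·log₂(1/2)]
  = 0.5000 + 0.5000
  = 1.0000 bits
H(T) = -[(1/2)·log₂(1/2) + (1/2)·log₂(1/2)]
  = 0.5000 + 0.5000
  = 1.0000 bits
H(S,T) = -[(1/2)·log₂(1/2) + (1/2)·log₂(1/2)]
  = 0.5000 + 0.5000
  = 1.0000 bits

I(S;T) = H(S) + H(T) - H(S,T)
  = 1.0000 + 1.0000 - 1.0000
  = 1.0000 bits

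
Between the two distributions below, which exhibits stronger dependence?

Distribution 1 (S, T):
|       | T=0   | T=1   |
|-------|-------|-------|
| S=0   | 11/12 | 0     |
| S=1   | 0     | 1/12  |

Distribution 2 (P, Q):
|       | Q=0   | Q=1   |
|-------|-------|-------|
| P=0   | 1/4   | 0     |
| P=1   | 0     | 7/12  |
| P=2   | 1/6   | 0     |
Distribution 1 (S, T):
Marginal P(S) (row sums):
  P(S=0) = 11/12 + 0 = 11/12
  P(S=1) = 0 + 1/12 = 1/12
Marginal P(T) (column sums):
  P(T=0) = 11/12 + 0 = 11/12
  P(T=1) = 0 + 1/12 = 1/12

H(S) = -[(11/12)·log₂(11/12) + (1/12)·log₂(1/12)]
  = 0.1151 + 0.2987
  = 0.4138 bits
H(T) = -[(11/12)·log₂(11/12) + (1/12)·log₂(1/12)]
  = 0.1151 + 0.2987
  = 0.4138 bits
H(S,T) = -[(11/12)·log₂(11/12) + (1/12)·log₂(1/12)]
  = 0.1151 + 0.2987
  = 0.4138 bits

I(S;T) = H(S) + H(T) - H(S,T)
  = 0.4138 + 0.4138 - 0.4138
  = 0.4138 bits

Distribution 2 (P, Q):
Marginal P(P) (row sums):
  P(P=0) = 1/4 + 0 = 1/4
  P(P=1) = 0 + 7/12 = 7/12
  P(P=2) = 1/6 + 0 = 1/6
Marginal P(Q) (column sums):
  P(Q=0) = 1/4 + 0 + 1/6 = 5/12
  P(Q=1) = 0 + 7/12 + 0 = 7/12

H(P) = -[(1/4)·log₂(1/4) + (7/12)·log₂(7/12) + (1/6)·log₂(1/6)]
  = 0.5000 + 0.4536 + 0.4308
  = 1.3844 bits
H(Q) = -[(5/12)·log₂(5/12) + (7/12)·log₂(7/12)]
  = 0.5263 + 0.4536
  = 0.9799 bits
H(P,Q) = -[(1/4)·log₂(1/4) + (7/12)·log₂(7/12) + (1/6)·log₂(1/6)]
  = 0.5000 + 0.4536 + 0.4308
  = 1.3844 bits

I(P;Q) = H(P) + H(Q) - H(P,Q)
  = 1.3844 + 0.9799 - 1.3844
  = 0.9799 bits

I(P;Q) = 0.9799 bits > I(S;T) = 0.4138 bits, so (P, Q) has the higher mutual information (stronger dependence).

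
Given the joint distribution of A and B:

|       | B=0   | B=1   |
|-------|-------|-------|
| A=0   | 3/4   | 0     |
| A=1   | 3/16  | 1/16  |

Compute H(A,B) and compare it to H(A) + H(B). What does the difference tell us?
Marginal P(A) (row sums):
  P(A=0) = 3/4 + 0 = 3/4
  P(A=1) = 3/16 + 1/16 = 1/4
Marginal P(B) (column sums):
  P(B=0) = 3/4 + 3/16 = 15/16
  P(B=1) = 0 + 1/16 = 1/16

H(A,B) = -[(3/4)·log₂(3/4) + (3/16)·log₂(3/16) + (1/16)·log₂(1/16)]
  = 0.3113 + 0.4528 + 0.2500
  = 1.0141 bits
H(A) = -[(3/4)·log₂(3/4) + (1/4)·log₂(1/4)]
  = 0.3113 + 0.5000
  = 0.8113 bits
H(B) = -[(15/16)·log₂(15/16) + (1/16)·log₂(1/16)]
  = 0.0873 + 0.2500
  = 0.3373 bits

H(A) + H(B) = 0.8113 + 0.3373 = 1.1486 bits
Difference: H(A) + H(B) - H(A,B) = 1.1486 - 1.0141 = 0.1345 bits = I(A;B)

The difference is the mutual information; it is positive here, so A and B are dependent (knowing one reduces uncertainty about the other by 0.1345 bits).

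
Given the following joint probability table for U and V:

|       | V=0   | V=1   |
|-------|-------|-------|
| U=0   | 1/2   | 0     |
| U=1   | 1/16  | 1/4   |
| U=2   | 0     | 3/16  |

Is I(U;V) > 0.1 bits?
Marginal P(U) (row sums):
  P(U=0) = 1/2 + 0 = 1/2
  P(U=1) = 1/16 + 1/4 = 5/16
  P(U=2) = 0 + 3/16 = 3/16
Marginal P(V) (column sums):
  P(V=0) = 1/2 + 1/16 + 0 = 9/16
  P(V=1) = 0 + 1/4 + 3/16 = 7/16

H(U) = -[(1/2)·log₂(1/2) + (5/16)·log₂(5/16) + (3/16)·log₂(3/16)]
  = 0.5000 + 0.5244 + 0.4528
  = 1.4772 bits
H(V) = -[(9/16)·log₂(9/16) + (7/16)·log₂(7/16)]
  = 0.4669 + 0.5218
  = 0.9887 bits
H(U,V) = -[(1/2)·log₂(1/2) + (1/16)·log₂(1/16) + (1/4)·log₂(1/4) + (3/16)·log₂(3/16)]
  = 0.5000 + 0.2500 + 0.5000 + 0.4528
  = 1.7028 bits

I(U;V) = H(U) + H(V) - H(U,V)
  = 1.4772 + 0.9887 - 1.7028
  = 0.7631 bits

Yes. I(U;V) = 0.7631 bits, which is > 0.1 bits.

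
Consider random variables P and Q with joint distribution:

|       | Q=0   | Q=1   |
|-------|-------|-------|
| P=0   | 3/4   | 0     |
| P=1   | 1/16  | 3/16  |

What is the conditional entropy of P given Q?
Marginal P(Q) (column sums):
  P(Q=0) = 3/4 + 1/16 = 13/16
  P(Q=1) = 0 + 3/16 = 3/16

H(P|Q) = -Σ P(P,Q)·log₂ P(P|Q), where P(P|Q) = P(P,Q) / P(Q)
  (cells with P(P,Q) = 0 contribute 0)
  (P=0,Q=0): P(P|Q) = (3/4)/(13/16) = 12/13;  -(3/4)·log₂(12/13) = 0.0866
  (P=1,Q=0): P(P|Q) = (1/16)/(13/16) = 1/13;  -(1/16)·log₂(1/13) = 0.2313
  (P=1,Q=1): P(P|Q) = (3/16)/(3/16) = 1;  -(3/16)·log₂(1) = 0.0000
H(P|Q) = 0.0866 + 0.2313 + 0.0000
  = 0.3179 bits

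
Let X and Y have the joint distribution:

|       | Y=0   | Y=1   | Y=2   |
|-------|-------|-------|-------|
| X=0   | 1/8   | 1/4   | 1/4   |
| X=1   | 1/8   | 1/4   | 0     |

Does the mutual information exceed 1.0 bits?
Marginal P(X) (row sums):
  P(X=0) = 1/8 + 1/4 + 1/4 = 5/8
  P(X=1) = 1/8 + 1/4 + 0 = 3/8
Marginal P(Y) (column sums):
  P(Y=0) = 1/8 + 1/8 = 1/4
  P(Y=1) = 1/4 + 1/4 = 1/2
  P(Y=2) = 1/4 + 0 = 1/4

H(X) = -[(5/8)·log₂(5/8) + (3/8)·log₂(3/8)]
  = 0.4238 + 0.5306
  = 0.9544 bits
H(Y) = -[(1/4)·log₂(1/4) + (1/2)·log₂(1/2) + (1/4)·log₂(1/4)]
  = 0.5000 + 0.5000 + 0.5000
  = 1.5000 bits
H(X,Y) = -[(1/8)·log₂(1/8) + (1/4)·log₂(1/4) + (1/4)·log₂(1/4) + (1/8)·log₂(1/8) + (1/4)·log₂(1/4)]
  = 0.3750 + 0.5000 + 0.5000 + 0.3750 + 0.5000
  = 2.2500 bits

I(X;Y) = H(X) + H(Y) - H(X,Y)
  = 0.9544 + 1.5000 - 2.2500
  = 0.2044 bits

No. I(X;Y) = 0.2044 bits, which is ≤ 1.0 bits.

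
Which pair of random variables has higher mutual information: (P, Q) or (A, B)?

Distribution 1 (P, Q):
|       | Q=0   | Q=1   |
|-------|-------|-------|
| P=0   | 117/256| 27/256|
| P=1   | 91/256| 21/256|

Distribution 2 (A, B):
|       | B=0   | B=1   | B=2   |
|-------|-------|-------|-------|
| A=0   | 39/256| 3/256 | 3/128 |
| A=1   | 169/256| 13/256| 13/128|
Distribution 1 (P, Q):
Marginal P(P) (row sums):
  P(P=0) = 117/256 + 27/256 = 9/16
  P(P=1) = 91/256 + 21/256 = 7/16
Marginal P(Q) (column sums):
  P(Q=0) = 117/256 + 91/256 = 13/16
  P(Q=1) = 27/256 + 21/256 = 3/16

H(P) = -[(9/16)·log₂(9/16) + (7/16)·log₂(7/16)]
  = 0.4669 + 0.5218
  = 0.9887 bits
H(Q) = -[(13/16)·log₂(13/16) + (3/16)·log₂(3/16)]
  = 0.2434 + 0.4528
  = 0.6962 bits
H(P,Q) = -[(117/256)·log₂(117/256) + (27/256)·log₂(27/256) + (91/256)·log₂(91/256) + (21/256)·log₂(21/256)]
  = 0.5163 + 0.3423 + 0.5304 + 0.2959
  = 1.6849 bits

I(P;Q) = H(P) + H(Q) - H(P,Q)
  = 0.9887 + 0.6962 - 1.6849
  = 0.0000 bits

Distribution 2 (A, B):
Marginal P(A) (row sums):
  P(A=0) = 39/256 + 3/256 + 3/128 = 3/16
  P(A=1) = 169/256 + 13/256 + 13/128 = 13/16
Marginal P(B) (column sums):
  P(B=0) = 39/256 + 169/256 = 13/16
  P(B=1) = 3/256 + 13/256 = 1/16
  P(B=2) = 3/128 + 13/128 = 1/8

H(A) = -[(3/16)·log₂(3/16) + (13/16)·log₂(13/16)]
  = 0.4528 + 0.2434
  = 0.6962 bits
H(B) = -[(13/16)·log₂(13/16) + (1/16)·log₂(1/16) + (1/8)·log₂(1/8)]
  = 0.2434 + 0.2500 + 0.3750
  = 0.8684 bits
H(A,B) = -[(39/256)·log₂(39/256) + (3/256)·log₂(3/256) + (3/128)·log₂(3/128) + (169/256)·log₂(169/256) + (13/256)·log₂(13/256) + (13/128)·log₂(13/128)]
  = 0.4136 + 0.0752 + 0.1269 + 0.3955 + 0.2183 + 0.3351
  = 1.5646 bits

I(A;B) = H(A) + H(B) - H(A,B)
  = 0.6962 + 0.8684 - 1.5646
  = 0.0000 bits

Both joint tables factor as the product of their marginals, so I(P;Q) = I(A;B) = 0 bits: neither is larger (both pairs are independent).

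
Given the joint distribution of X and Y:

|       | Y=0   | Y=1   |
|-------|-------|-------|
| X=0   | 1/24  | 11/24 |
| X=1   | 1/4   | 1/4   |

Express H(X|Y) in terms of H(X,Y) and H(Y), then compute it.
H(X|Y) = H(X,Y) - H(Y)

Marginal P(Y) (column sums):
  P(Y=0) = 1/24 + 1/4 = 7/24
  P(Y=1) = 11/24 + 1/4 = 17/24

H(X,Y) = -[(1/24)·log₂(1/24) + (11/24)·log₂(11/24) + (1/4)·log₂(1/4) + (1/4)·log₂(1/4)]
  = 0.1910 + 0.5159 + 0.5000 + 0.5000
  = 1.7069 bits
H(Y) = -[(7/24)·log₂(7/24) + (17/24)·log₂(17/24)]
  = 0.5185 + 0.3524
  = 0.8709 bits

H(X|Y) = 1.7069 - 0.8709 = 0.8360 bits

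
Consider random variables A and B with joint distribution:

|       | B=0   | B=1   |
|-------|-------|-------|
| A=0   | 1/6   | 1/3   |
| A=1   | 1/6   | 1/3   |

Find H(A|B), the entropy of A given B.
Marginal P(B) (column sums):
  P(B=0) = 1/6 + 1/6 = 1/3
  P(B=1) = 1/3 + 1/3 = 2/3

H(A|B) = -Σ P(A,B)·log₂ P(A|B), where P(A|B) = P(A,B) / P(B)
  (A=0,B=0): P(A|B) = (1/6)/(1/3) = 1/2;  -(1/6)·log₂(1/2) = 0.1667
  (A=0,B=1): P(A|B) = (1/3)/(2/3) = 1/2;  -(1/3)·log₂(1/2) = 0.3333
  (A=1,B=0): P(A|B) = (1/6)/(1/3) = 1/2;  -(1/6)·log₂(1/2) = 0.1667
  (A=1,B=1): P(A|B) = (1/3)/(2/3) = 1/2;  -(1/3)·log₂(1/2) = 0.3333
H(A|B) = 0.1667 + 0.3333 + 0.1667 + 0.3333
  = 1.0000 bits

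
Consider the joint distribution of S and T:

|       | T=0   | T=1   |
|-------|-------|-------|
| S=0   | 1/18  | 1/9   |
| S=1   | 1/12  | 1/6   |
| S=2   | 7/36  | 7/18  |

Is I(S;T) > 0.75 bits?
Marginal P(S) (row sums):
  P(S=0) = 1/18 + 1/9 = 1/6
  P(S=1) = 1/12 + 1/6 = 1/4
  P(S=2) = 7/36 + 7/18 = 7/12
Marginal P(T) (column sums):
  P(T=0) = 1/18 + 1/12 + 7/36 = 1/3
  P(T=1) = 1/9 + 1/6 + 7/18 = 2/3

H(S) = -[(1/6)·log₂(1/6) + (1/4)·log₂(1/4) + (7/12)·log₂(7/12)]
  = 0.4308 + 0.5000 + 0.4536
  = 1.3844 bits
H(T) = -[(1/3)·log₂(1/3) + (2/3)·log₂(2/3)]
  = 0.5283 + 0.3900
  = 0.9183 bits
H(S,T) = -[(1/18)·log₂(1/18) + (1/9)·log₂(1/9) + (1/12)·log₂(1/12) + (1/6)·log₂(1/6) + (7/36)·log₂(7/36) + (7/18)·log₂(7/18)]
  = 0.2317 + 0.3522 + 0.2987 + 0.4308 + 0.4594 + 0.5299
  = 2.3027 bits

I(S;T) = H(S) + H(T) - H(S,T)
  = 1.3844 + 0.9183 - 2.3027
  = 0.0000 bits

No. I(S;T) = 0.0000 bits, which is ≤ 0.75 bits.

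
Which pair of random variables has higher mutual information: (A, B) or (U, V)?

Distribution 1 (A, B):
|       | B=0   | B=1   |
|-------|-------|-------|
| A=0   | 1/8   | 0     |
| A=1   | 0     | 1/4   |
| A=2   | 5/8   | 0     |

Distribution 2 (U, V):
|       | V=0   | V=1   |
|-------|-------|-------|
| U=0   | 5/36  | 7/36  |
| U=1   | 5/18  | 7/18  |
Distribution 1 (A, B):
Marginal P(A) (row sums):
  P(A=0) = 1/8 + 0 = 1/8
  P(A=1) = 0 + 1/4 = 1/4
  P(A=2) = 5/8 + 0 = 5/8
Marginal P(B) (column sums):
  P(B=0) = 1/8 + 0 + 5/8 = 3/4
  P(B=1) = 0 + 1/4 + 0 = 1/4

H(A) = -[(1/8)·log₂(1/8) + (1/4)·log₂(1/4) + (5/8)·log₂(5/8)]
  = 0.3750 + 0.5000 + 0.4238
  = 1.2988 bits
H(B) = -[(3/4)·log₂(3/4) + (1/4)·log₂(1/4)]
  = 0.3113 + 0.5000
  = 0.8113 bits
H(A,B) = -[(1/8)·log₂(1/8) + (1/4)·log₂(1/4) + (5/8)·log₂(5/8)]
  = 0.3750 + 0.5000 + 0.4238
  = 1.2988 bits

I(A;B) = H(A) + H(B) - H(A,B)
  = 1.2988 + 0.8113 - 1.2988
  = 0.8113 bits

Distribution 2 (U, V):
Marginal P(U) (row sums):
  P(U=0) = 5/36 + 7/36 = 1/3
  P(U=1) = 5/18 + 7/18 = 2/3
Marginal P(V) (column sums):
  P(V=0) = 5/36 + 5/18 = 5/12
  P(V=1) = 7/36 + 7/18 = 7/12

H(U) = -[(1/3)·log₂(1/3) + (2/3)·log₂(2/3)]
  = 0.5283 + 0.3900
  = 0.9183 bits
H(V) = -[(5/12)·log₂(5/12) + (7/12)·log₂(7/12)]
  = 0.5263 + 0.4536
  = 0.9799 bits
H(U,V) = -[(5/36)·log₂(5/36) + (7/36)·log₂(7/36) + (5/18)·log₂(5/18) + (7/18)·log₂(7/18)]
  = 0.3956 + 0.4594 + 0.5133 + 0.5299
  = 1.8982 bits

I(U;V) = H(U) + H(V) - H(U,V)
  = 0.9183 + 0.9799 - 1.8982
  = 0.0000 bits

I(A;B) = 0.8113 bits > I(U;V) = 0.0000 bits, so (A, B) has the higher mutual information (stronger dependence).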